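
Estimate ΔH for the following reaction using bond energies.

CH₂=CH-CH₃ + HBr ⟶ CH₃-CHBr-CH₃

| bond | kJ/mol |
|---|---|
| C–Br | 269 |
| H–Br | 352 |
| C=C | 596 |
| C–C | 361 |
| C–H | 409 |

Bonds broken (reactants):
  C–C: 1 × 361 = 361
  C–H: 6 × 409 = 2454
  C=C: 1 × 596 = 596
  H–Br: 1 × 352 = 352
  Σ(broken) = 3763 kJ
Bonds formed (products):
  C–Br: 1 × 269 = 269
  C–C: 2 × 361 = 722
  C–H: 7 × 409 = 2863
  Σ(formed) = 3854 kJ
ΔH = Σ(broken) − Σ(formed) = 3763 − 3854 = −91 kJ

ΔH ≈ −91 kJ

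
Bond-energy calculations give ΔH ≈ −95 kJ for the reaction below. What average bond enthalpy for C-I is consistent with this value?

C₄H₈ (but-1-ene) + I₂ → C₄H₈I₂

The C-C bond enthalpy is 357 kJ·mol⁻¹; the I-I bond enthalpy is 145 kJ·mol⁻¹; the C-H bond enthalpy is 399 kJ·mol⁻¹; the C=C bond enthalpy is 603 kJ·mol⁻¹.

D(C-I) ≈ 243 kJ/mol

Let D be the C-I bond energy.
Σ(broken) = 2×357 + 8×399 + 1×603 + 1×145 = 4654
Σ(formed) = 3×357 + 8×399 + 2×D = 4263 + 2D
ΔH = Σ(broken) − Σ(formed) = (4654) − (4263 + 2D) = +391 − 2D
Setting this equal to −95 kJ gives 2D = 486, so D = 243 kJ/mol.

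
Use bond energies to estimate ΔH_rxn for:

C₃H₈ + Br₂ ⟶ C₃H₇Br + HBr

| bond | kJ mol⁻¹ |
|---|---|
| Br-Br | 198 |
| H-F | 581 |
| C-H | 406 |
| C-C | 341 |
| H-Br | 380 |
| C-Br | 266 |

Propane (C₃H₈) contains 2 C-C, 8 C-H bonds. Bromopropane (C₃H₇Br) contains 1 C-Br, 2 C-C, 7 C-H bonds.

ΔH ≈ −42 kJ

Bonds broken (reactants):
  Br-Br: 1 × 198 = 198
  C-C: 2 × 341 = 682
  C-H: 8 × 406 = 3248
  Σ(broken) = 4128 kJ
Bonds formed (products):
  C-Br: 1 × 266 = 266
  C-C: 2 × 341 = 682
  C-H: 7 × 406 = 2842
  H-Br: 1 × 380 = 380
  Σ(formed) = 4170 kJ
ΔH = Σ(broken) − Σ(formed) = 4128 − 4170 = −42 kJ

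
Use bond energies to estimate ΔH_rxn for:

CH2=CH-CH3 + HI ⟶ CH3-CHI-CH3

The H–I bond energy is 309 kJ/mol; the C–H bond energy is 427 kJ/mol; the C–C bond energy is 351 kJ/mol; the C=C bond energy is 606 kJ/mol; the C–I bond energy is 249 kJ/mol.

ΔH ≈ −112 kJ

Bonds broken (reactants):
  C–C: 1 × 351 = 351
  C–H: 6 × 427 = 2562
  C=C: 1 × 606 = 606
  H–I: 1 × 309 = 309
  Σ(broken) = 3828 kJ
Bonds formed (products):
  C–C: 2 × 351 = 702
  C–H: 7 × 427 = 2989
  C–I: 1 × 249 = 249
  Σ(formed) = 3940 kJ
ΔH = Σ(broken) − Σ(formed) = 3828 − 3940 = −112 kJ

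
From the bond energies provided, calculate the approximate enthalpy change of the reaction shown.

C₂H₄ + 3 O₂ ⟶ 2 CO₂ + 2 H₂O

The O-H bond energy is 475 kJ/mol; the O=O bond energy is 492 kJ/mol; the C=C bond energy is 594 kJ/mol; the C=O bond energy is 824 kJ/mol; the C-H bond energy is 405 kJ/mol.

ΔH ≈ −1506 kJ

Bonds broken (reactants):
  C-H: 4 × 405 = 1620
  C=C: 1 × 594 = 594
  O=O: 3 × 492 = 1476
  Σ(broken) = 3690 kJ
Bonds formed (products):
  C=O: 4 × 824 = 3296
  O-H: 4 × 475 = 1900
  Σ(formed) = 5196 kJ
ΔH = Σ(broken) − Σ(formed) = 3690 − 5196 = −1506 kJ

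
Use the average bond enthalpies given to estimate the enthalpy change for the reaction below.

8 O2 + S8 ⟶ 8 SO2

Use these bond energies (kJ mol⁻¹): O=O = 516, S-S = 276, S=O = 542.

Bonds broken (reactants):
  O=O: 8 × 516 = 4128
  S-S: 8 × 276 = 2208
  Σ(broken) = 6336 kJ
Bonds formed (products):
  S=O: 16 × 542 = 8672
  Σ(formed) = 8672 kJ
ΔH = Σ(broken) − Σ(formed) = 6336 − 8672 = −2336 kJ

ΔH ≈ −2336 kJ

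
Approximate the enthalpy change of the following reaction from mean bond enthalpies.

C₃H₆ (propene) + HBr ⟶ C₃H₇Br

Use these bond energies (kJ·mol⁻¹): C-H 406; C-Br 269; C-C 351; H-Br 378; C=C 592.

Bonds broken (reactants):
  C-C: 1 × 351 = 351
  C-H: 6 × 406 = 2436
  C=C: 1 × 592 = 592
  H-Br: 1 × 378 = 378
  Σ(broken) = 3757 kJ
Bonds formed (products):
  C-Br: 1 × 269 = 269
  C-C: 2 × 351 = 702
  C-H: 7 × 406 = 2842
  Σ(formed) = 3813 kJ
ΔH = Σ(broken) − Σ(formed) = 3757 − 3813 = −56 kJ

ΔH ≈ −56 kJ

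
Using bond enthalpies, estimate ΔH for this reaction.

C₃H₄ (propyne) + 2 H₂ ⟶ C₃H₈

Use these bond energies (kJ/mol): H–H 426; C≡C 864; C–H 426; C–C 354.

Bonds broken (reactants):
  C≡C: 1 × 864 = 864
  C–C: 1 × 354 = 354
  C–H: 4 × 426 = 1704
  H–H: 2 × 426 = 852
  Σ(broken) = 3774 kJ
Bonds formed (products):
  C–C: 2 × 354 = 708
  C–H: 8 × 426 = 3408
  Σ(formed) = 4116 kJ
ΔH = Σ(broken) − Σ(formed) = 3774 − 4116 = −342 kJ

ΔH ≈ −342 kJ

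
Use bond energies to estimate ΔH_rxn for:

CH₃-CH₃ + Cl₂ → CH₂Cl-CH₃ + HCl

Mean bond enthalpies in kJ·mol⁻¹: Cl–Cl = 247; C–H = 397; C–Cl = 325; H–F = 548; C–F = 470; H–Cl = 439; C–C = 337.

Bonds broken (reactants):
  C–C: 1 × 337 = 337
  C–H: 6 × 397 = 2382
  Cl–Cl: 1 × 247 = 247
  Σ(broken) = 2966 kJ
Bonds formed (products):
  C–C: 1 × 337 = 337
  C–Cl: 1 × 325 = 325
  C–H: 5 × 397 = 1985
  H–Cl: 1 × 439 = 439
  Σ(formed) = 3086 kJ
ΔH = Σ(broken) − Σ(formed) = 2966 − 3086 = −120 kJ

ΔH ≈ −120 kJ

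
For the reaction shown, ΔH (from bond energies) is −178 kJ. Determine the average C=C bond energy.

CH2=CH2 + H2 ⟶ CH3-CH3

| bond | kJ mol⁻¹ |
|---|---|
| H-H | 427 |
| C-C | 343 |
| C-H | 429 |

Let D be the C=C bond energy.
Σ(broken) = 4×429 + 1×D + 1×427 = 2143 + D
Σ(formed) = 1×343 + 6×429 = 2917
ΔH = Σ(broken) − Σ(formed) = (2143 + D) − (2917) = −774 + D
Setting this equal to −178 kJ gives D = 596 kJ/mol.

D(C=C) ≈ 596 kJ/mol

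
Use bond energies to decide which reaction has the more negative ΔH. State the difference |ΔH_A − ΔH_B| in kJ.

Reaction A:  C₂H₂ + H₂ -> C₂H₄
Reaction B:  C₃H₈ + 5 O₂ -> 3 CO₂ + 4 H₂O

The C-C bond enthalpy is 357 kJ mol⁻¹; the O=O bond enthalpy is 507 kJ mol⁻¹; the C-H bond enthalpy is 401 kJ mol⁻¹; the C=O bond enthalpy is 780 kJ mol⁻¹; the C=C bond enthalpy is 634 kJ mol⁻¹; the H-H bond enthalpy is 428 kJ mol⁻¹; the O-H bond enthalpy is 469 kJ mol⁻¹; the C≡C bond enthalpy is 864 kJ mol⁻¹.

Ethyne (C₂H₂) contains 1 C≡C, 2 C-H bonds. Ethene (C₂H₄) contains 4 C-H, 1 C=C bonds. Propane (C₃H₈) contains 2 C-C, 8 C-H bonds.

Reaction A:
  Bonds broken (reactants):
    C≡C: 1 × 864 = 864
    C-H: 2 × 401 = 802
    H-H: 1 × 428 = 428
    Σ(broken) = 2094 kJ
  Bonds formed (products):
    C-H: 4 × 401 = 1604
    C=C: 1 × 634 = 634
    Σ(formed) = 2238 kJ
  ΔH_A = 2094 − 2238 = −144 kJ
Reaction B:
  Bonds broken (reactants):
    C-C: 2 × 357 = 714
    C-H: 8 × 401 = 3208
    O=O: 5 × 507 = 2535
    Σ(broken) = 6457 kJ
  Bonds formed (products):
    C=O: 6 × 780 = 4680
    O-H: 8 × 469 = 3752
    Σ(formed) = 8432 kJ
  ΔH_B = 6457 − 8432 = −1975 kJ
ΔH_A − ΔH_B = +1831 kJ, so reaction B has the more negative ΔH; |ΔH_A − ΔH_B| = 1831 kJ.

Reaction B, by 1831 kJ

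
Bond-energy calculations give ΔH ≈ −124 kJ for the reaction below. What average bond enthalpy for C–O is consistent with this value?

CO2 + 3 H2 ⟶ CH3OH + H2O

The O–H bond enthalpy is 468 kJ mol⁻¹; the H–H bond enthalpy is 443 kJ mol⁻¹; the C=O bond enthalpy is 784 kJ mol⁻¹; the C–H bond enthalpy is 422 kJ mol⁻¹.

Let D be the C–O bond energy.
Σ(broken) = 2×784 + 3×443 = 2897
Σ(formed) = 3×422 + 1×D + 3×468 = 2670 + D
ΔH = Σ(broken) − Σ(formed) = (2897) − (2670 + D) = +227 − D
Setting this equal to −124 kJ gives D = 351 kJ/mol.

D(C–O) ≈ 351 kJ/mol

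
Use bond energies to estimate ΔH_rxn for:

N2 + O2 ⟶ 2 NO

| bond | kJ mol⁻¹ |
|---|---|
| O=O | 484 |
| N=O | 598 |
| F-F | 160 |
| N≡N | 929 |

ΔH ≈ +217 kJ

Bonds broken (reactants):
  N≡N: 1 × 929 = 929
  O=O: 1 × 484 = 484
  Σ(broken) = 1413 kJ
Bonds formed (products):
  N=O: 2 × 598 = 1196
  Σ(formed) = 1196 kJ
ΔH = Σ(broken) − Σ(formed) = 1413 − 1196 = +217 kJ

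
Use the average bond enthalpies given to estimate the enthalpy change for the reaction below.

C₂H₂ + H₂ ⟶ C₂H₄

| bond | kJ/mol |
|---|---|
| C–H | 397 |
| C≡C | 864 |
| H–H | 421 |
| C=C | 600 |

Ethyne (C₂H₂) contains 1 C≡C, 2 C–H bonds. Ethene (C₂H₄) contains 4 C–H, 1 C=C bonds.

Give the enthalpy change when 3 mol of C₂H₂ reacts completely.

Bonds broken (reactants):
  C≡C: 1 × 864 = 864
  C–H: 2 × 397 = 794
  H–H: 1 × 421 = 421
  Σ(broken) = 2079 kJ
Bonds formed (products):
  C–H: 4 × 397 = 1588
  C=C: 1 × 600 = 600
  Σ(formed) = 2188 kJ
ΔH = Σ(broken) − Σ(formed) = 2079 − 2188 = −109 kJ
For 3× the reaction as written: 3 × (−109) = −327 kJ

ΔH = −327 kJ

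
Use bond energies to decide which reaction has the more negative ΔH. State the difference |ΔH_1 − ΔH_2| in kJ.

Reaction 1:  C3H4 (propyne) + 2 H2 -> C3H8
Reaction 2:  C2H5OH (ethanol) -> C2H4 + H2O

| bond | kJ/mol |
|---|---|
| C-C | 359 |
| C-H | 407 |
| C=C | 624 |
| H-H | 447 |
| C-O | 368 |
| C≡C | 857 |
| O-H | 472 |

Reaction 1, by 274 kJ

Reaction 1:
  Bonds broken (reactants):
    C≡C: 1 × 857 = 857
    C-C: 1 × 359 = 359
    C-H: 4 × 407 = 1628
    H-H: 2 × 447 = 894
    Σ(broken) = 3738 kJ
  Bonds formed (products):
    C-C: 2 × 359 = 718
    C-H: 8 × 407 = 3256
    Σ(formed) = 3974 kJ
  ΔH_1 = 3738 − 3974 = −236 kJ
Reaction 2:
  Bonds broken (reactants):
    C-C: 1 × 359 = 359
    C-H: 5 × 407 = 2035
    C-O: 1 × 368 = 368
    O-H: 1 × 472 = 472
    Σ(broken) = 3234 kJ
  Bonds formed (products):
    C-H: 4 × 407 = 1628
    C=C: 1 × 624 = 624
    O-H: 2 × 472 = 944
    Σ(formed) = 3196 kJ
  ΔH_2 = 3234 − 3196 = +38 kJ
ΔH_1 − ΔH_2 = −274 kJ, so reaction 1 has the more negative ΔH; |ΔH_1 − ΔH_2| = 274 kJ.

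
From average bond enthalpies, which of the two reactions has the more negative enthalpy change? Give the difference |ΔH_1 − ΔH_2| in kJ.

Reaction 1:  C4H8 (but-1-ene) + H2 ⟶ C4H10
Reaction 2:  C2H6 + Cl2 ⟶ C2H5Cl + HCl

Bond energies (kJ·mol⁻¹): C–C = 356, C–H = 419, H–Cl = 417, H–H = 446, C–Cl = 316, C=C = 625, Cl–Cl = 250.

Reaction 1, by 59 kJ

Reaction 1:
  Bonds broken (reactants):
    C–C: 2 × 356 = 712
    C–H: 8 × 419 = 3352
    C=C: 1 × 625 = 625
    H–H: 1 × 446 = 446
    Σ(broken) = 5135 kJ
  Bonds formed (products):
    C–C: 3 × 356 = 1068
    C–H: 10 × 419 = 4190
    Σ(formed) = 5258 kJ
  ΔH_1 = 5135 − 5258 = −123 kJ
Reaction 2:
  Bonds broken (reactants):
    C–C: 1 × 356 = 356
    C–H: 6 × 419 = 2514
    Cl–Cl: 1 × 250 = 250
    Σ(broken) = 3120 kJ
  Bonds formed (products):
    C–C: 1 × 356 = 356
    C–Cl: 1 × 316 = 316
    C–H: 5 × 419 = 2095
    H–Cl: 1 × 417 = 417
    Σ(formed) = 3184 kJ
  ΔH_2 = 3120 − 3184 = −64 kJ
ΔH_1 − ΔH_2 = −59 kJ, so reaction 1 has the more negative ΔH; |ΔH_1 − ΔH_2| = 59 kJ.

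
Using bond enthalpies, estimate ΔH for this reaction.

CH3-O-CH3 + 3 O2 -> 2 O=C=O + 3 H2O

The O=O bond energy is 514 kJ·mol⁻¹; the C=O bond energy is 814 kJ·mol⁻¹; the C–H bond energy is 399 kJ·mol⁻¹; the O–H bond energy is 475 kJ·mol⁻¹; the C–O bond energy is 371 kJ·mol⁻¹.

ΔH ≈ −1428 kJ

Bonds broken (reactants):
  C–H: 6 × 399 = 2394
  C–O: 2 × 371 = 742
  O=O: 3 × 514 = 1542
  Σ(broken) = 4678 kJ
Bonds formed (products):
  C=O: 4 × 814 = 3256
  O–H: 6 × 475 = 2850
  Σ(formed) = 6106 kJ
ΔH = Σ(broken) − Σ(formed) = 4678 − 6106 = −1428 kJ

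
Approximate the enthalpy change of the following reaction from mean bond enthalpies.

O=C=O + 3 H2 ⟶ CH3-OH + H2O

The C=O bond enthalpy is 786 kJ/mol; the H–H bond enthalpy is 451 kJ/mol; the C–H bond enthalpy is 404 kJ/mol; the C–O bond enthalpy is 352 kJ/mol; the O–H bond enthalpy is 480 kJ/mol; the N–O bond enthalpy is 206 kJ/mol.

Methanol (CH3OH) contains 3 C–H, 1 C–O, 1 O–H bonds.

Bonds broken (reactants):
  C=O: 2 × 786 = 1572
  H–H: 3 × 451 = 1353
  Σ(broken) = 2925 kJ
Bonds formed (products):
  C–H: 3 × 404 = 1212
  C–O: 1 × 352 = 352
  O–H: 3 × 480 = 1440
  Σ(formed) = 3004 kJ
ΔH = Σ(broken) − Σ(formed) = 2925 − 3004 = −79 kJ

ΔH ≈ −79 kJ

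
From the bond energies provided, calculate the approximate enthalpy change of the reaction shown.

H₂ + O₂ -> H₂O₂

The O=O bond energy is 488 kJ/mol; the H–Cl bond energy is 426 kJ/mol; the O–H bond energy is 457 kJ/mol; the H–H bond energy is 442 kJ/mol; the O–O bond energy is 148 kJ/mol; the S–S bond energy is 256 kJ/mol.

ΔH ≈ −132 kJ

Bonds broken (reactants):
  H–H: 1 × 442 = 442
  O=O: 1 × 488 = 488
  Σ(broken) = 930 kJ
Bonds formed (products):
  O–H: 2 × 457 = 914
  O–O: 1 × 148 = 148
  Σ(formed) = 1062 kJ
ΔH = Σ(broken) − Σ(formed) = 930 − 1062 = −132 kJ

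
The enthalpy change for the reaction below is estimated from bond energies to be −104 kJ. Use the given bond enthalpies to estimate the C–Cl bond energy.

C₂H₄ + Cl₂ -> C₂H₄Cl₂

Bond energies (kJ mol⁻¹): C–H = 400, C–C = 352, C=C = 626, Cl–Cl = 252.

Let D be the C–Cl bond energy.
Σ(broken) = 4×400 + 1×626 + 1×252 = 2478
Σ(formed) = 1×352 + 2×D + 4×400 = 1952 + 2D
ΔH = Σ(broken) − Σ(formed) = (2478) − (1952 + 2D) = +526 − 2D
Setting this equal to −104 kJ gives 2D = 630, so D = 315 kJ/mol.

D(C–Cl) ≈ 315 kJ/mol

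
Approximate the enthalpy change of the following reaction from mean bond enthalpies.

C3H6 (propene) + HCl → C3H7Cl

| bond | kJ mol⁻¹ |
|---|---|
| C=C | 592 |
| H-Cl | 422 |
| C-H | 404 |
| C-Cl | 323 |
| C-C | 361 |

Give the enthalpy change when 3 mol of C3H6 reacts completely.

Bonds broken (reactants):
  C-C: 1 × 361 = 361
  C-H: 6 × 404 = 2424
  C=C: 1 × 592 = 592
  H-Cl: 1 × 422 = 422
  Σ(broken) = 3799 kJ
Bonds formed (products):
  C-C: 2 × 361 = 722
  C-Cl: 1 × 323 = 323
  C-H: 7 × 404 = 2828
  Σ(formed) = 3873 kJ
ΔH = Σ(broken) − Σ(formed) = 3799 − 3873 = −74 kJ
For 3× the reaction as written: 3 × (−74) = −222 kJ

ΔH = −222 kJ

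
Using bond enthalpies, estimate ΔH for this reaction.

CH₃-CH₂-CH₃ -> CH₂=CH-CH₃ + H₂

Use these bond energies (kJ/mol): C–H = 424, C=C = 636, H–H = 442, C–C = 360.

ΔH ≈ +130 kJ

Bonds broken (reactants):
  C–C: 2 × 360 = 720
  C–H: 8 × 424 = 3392
  Σ(broken) = 4112 kJ
Bonds formed (products):
  C–C: 1 × 360 = 360
  C–H: 6 × 424 = 2544
  C=C: 1 × 636 = 636
  H–H: 1 × 442 = 442
  Σ(formed) = 3982 kJ
ΔH = Σ(broken) − Σ(formed) = 4112 − 3982 = +130 kJ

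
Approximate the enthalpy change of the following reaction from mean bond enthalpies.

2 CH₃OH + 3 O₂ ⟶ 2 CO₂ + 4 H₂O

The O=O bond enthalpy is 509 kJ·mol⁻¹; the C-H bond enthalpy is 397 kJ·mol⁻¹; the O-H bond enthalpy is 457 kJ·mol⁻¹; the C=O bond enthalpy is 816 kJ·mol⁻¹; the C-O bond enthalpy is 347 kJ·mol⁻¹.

ΔH ≈ −1403 kJ

Bonds broken (reactants):
  C-H: 6 × 397 = 2382
  C-O: 2 × 347 = 694
  O-H: 2 × 457 = 914
  O=O: 3 × 509 = 1527
  Σ(broken) = 5517 kJ
Bonds formed (products):
  C=O: 4 × 816 = 3264
  O-H: 8 × 457 = 3656
  Σ(formed) = 6920 kJ
ΔH = Σ(broken) − Σ(formed) = 5517 − 6920 = −1403 kJ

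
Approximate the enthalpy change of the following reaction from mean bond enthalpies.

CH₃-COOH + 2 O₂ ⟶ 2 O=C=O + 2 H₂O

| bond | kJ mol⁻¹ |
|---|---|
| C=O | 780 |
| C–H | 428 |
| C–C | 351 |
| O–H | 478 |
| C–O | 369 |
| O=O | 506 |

Bonds broken (reactants):
  C–C: 1 × 351 = 351
  C–H: 3 × 428 = 1284
  C–O: 1 × 369 = 369
  C=O: 1 × 780 = 780
  O–H: 1 × 478 = 478
  O=O: 2 × 506 = 1012
  Σ(broken) = 4274 kJ
Bonds formed (products):
  C=O: 4 × 780 = 3120
  O–H: 4 × 478 = 1912
  Σ(formed) = 5032 kJ
ΔH = Σ(broken) − Σ(formed) = 4274 − 5032 = −758 kJ

ΔH ≈ −758 kJ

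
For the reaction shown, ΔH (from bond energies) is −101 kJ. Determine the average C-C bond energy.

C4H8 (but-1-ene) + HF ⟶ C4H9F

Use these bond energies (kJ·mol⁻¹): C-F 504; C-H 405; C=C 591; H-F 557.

D(C-C) ≈ 340 kJ/mol

Let D be the C-C bond energy.
Σ(broken) = 2×D + 8×405 + 1×591 + 1×557 = 4388 + 2D
Σ(formed) = 3×D + 1×504 + 9×405 = 4149 + 3D
ΔH = Σ(broken) − Σ(formed) = (4388 + 2D) − (4149 + 3D) = +239 − D
Setting this equal to −101 kJ gives D = 340 kJ/mol.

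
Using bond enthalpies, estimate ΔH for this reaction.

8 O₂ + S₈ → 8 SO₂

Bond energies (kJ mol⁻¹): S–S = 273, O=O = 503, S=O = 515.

ΔH ≈ −2032 kJ

Bonds broken (reactants):
  O=O: 8 × 503 = 4024
  S–S: 8 × 273 = 2184
  Σ(broken) = 6208 kJ
Bonds formed (products):
  S=O: 16 × 515 = 8240
  Σ(formed) = 8240 kJ
ΔH = Σ(broken) − Σ(formed) = 6208 − 8240 = −2032 kJ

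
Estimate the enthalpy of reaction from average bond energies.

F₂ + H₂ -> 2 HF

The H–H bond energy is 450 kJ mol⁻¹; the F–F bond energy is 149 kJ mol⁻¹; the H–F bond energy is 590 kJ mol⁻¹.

ΔH ≈ −581 kJ

Bonds broken (reactants):
  F–F: 1 × 149 = 149
  H–H: 1 × 450 = 450
  Σ(broken) = 599 kJ
Bonds formed (products):
  H–F: 2 × 590 = 1180
  Σ(formed) = 1180 kJ
ΔH = Σ(broken) − Σ(formed) = 599 − 1180 = −581 kJ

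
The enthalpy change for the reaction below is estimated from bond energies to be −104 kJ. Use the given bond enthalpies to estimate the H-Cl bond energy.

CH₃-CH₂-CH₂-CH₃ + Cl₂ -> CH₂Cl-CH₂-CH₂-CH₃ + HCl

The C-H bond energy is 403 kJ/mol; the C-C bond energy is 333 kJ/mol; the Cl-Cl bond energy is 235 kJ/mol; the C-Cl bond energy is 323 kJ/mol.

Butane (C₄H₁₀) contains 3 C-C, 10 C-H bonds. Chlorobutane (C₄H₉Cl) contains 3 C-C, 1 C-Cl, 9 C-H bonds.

Let D be the H-Cl bond energy.
Σ(broken) = 3×333 + 10×403 + 1×235 = 5264
Σ(formed) = 3×333 + 1×323 + 9×403 + 1×D = 4949 + D
ΔH = Σ(broken) − Σ(formed) = (5264) − (4949 + D) = +315 − D
Setting this equal to −104 kJ gives D = 419 kJ/mol.

D(H-Cl) ≈ 419 kJ/mol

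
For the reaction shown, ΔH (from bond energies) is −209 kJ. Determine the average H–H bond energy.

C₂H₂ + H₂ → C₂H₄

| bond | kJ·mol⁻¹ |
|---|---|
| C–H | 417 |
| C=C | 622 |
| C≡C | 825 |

D(H–H) ≈ 422 kJ/mol

Let D be the H–H bond energy.
Σ(broken) = 1×825 + 2×417 + 1×D = 1659 + D
Σ(formed) = 4×417 + 1×622 = 2290
ΔH = Σ(broken) − Σ(formed) = (1659 + D) − (2290) = −631 + D
Setting this equal to −209 kJ gives D = 422 kJ/mol.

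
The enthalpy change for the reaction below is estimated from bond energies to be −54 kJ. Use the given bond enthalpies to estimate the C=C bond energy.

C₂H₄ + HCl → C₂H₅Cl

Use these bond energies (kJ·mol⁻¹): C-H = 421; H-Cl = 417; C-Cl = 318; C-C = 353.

Let D be the C=C bond energy.
Σ(broken) = 4×421 + 1×D + 1×417 = 2101 + D
Σ(formed) = 1×353 + 1×318 + 5×421 = 2776
ΔH = Σ(broken) − Σ(formed) = (2101 + D) − (2776) = −675 + D
Setting this equal to −54 kJ gives D = 621 kJ/mol.

D(C=C) ≈ 621 kJ/mol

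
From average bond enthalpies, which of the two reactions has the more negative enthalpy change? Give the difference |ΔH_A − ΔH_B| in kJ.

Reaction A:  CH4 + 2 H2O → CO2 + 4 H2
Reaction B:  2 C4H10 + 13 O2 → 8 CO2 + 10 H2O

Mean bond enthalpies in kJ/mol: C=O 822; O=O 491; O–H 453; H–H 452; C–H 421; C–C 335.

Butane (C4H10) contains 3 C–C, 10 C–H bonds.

Reaction B, by 5443 kJ

Reaction A:
  Bonds broken (reactants):
    C–H: 4 × 421 = 1684
    O–H: 4 × 453 = 1812
    Σ(broken) = 3496 kJ
  Bonds formed (products):
    C=O: 2 × 822 = 1644
    H–H: 4 × 452 = 1808
    Σ(formed) = 3452 kJ
  ΔH_A = 3496 − 3452 = +44 kJ
Reaction B:
  Bonds broken (reactants):
    C–C: 6 × 335 = 2010
    C–H: 20 × 421 = 8420
    O=O: 13 × 491 = 6383
    Σ(broken) = 16813 kJ
  Bonds formed (products):
    C=O: 16 × 822 = 13152
    O–H: 20 × 453 = 9060
    Σ(formed) = 22212 kJ
  ΔH_B = 16813 − 22212 = −5399 kJ
ΔH_A − ΔH_B = +5443 kJ, so reaction B has the more negative ΔH; |ΔH_A − ΔH_B| = 5443 kJ.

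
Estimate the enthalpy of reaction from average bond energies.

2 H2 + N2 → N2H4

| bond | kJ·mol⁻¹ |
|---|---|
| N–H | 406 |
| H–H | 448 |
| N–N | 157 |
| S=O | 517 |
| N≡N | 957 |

Bonds broken (reactants):
  H–H: 2 × 448 = 896
  N≡N: 1 × 957 = 957
  Σ(broken) = 1853 kJ
Bonds formed (products):
  N–H: 4 × 406 = 1624
  N–N: 1 × 157 = 157
  Σ(formed) = 1781 kJ
ΔH = Σ(broken) − Σ(formed) = 1853 − 1781 = +72 kJ

ΔH ≈ +72 kJ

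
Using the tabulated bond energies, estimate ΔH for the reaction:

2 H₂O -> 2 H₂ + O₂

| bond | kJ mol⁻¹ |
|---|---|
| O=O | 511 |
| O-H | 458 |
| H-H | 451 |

Bonds broken (reactants):
  O-H: 4 × 458 = 1832
  Σ(broken) = 1832 kJ
Bonds formed (products):
  H-H: 2 × 451 = 902
  O=O: 1 × 511 = 511
  Σ(formed) = 1413 kJ
ΔH = Σ(broken) − Σ(formed) = 1832 − 1413 = +419 kJ

ΔH ≈ +419 kJ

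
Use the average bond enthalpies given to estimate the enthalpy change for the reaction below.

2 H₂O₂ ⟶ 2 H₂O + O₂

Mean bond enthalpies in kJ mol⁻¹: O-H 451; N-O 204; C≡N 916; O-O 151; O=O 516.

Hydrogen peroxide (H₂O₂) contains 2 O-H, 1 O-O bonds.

Bonds broken (reactants):
  O-H: 4 × 451 = 1804
  O-O: 2 × 151 = 302
  Σ(broken) = 2106 kJ
Bonds formed (products):
  O-H: 4 × 451 = 1804
  O=O: 1 × 516 = 516
  Σ(formed) = 2320 kJ
ΔH = Σ(broken) − Σ(formed) = 2106 − 2320 = −214 kJ

ΔH ≈ −214 kJ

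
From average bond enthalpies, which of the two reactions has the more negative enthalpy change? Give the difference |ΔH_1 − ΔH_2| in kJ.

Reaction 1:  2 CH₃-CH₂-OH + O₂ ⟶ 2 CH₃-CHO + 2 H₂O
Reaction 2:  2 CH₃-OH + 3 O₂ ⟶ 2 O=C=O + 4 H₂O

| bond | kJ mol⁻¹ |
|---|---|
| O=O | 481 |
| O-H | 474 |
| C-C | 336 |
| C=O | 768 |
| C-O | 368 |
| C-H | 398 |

Reaction 1:
  Bonds broken (reactants):
    C-C: 2 × 336 = 672
    C-H: 10 × 398 = 3980
    C-O: 2 × 368 = 736
    O-H: 2 × 474 = 948
    O=O: 1 × 481 = 481
    Σ(broken) = 6817 kJ
  Bonds formed (products):
    C-C: 2 × 336 = 672
    C-H: 8 × 398 = 3184
    C=O: 2 × 768 = 1536
    O-H: 4 × 474 = 1896
    Σ(formed) = 7288 kJ
  ΔH_1 = 6817 − 7288 = −471 kJ
Reaction 2:
  Bonds broken (reactants):
    C-H: 6 × 398 = 2388
    C-O: 2 × 368 = 736
    O-H: 2 × 474 = 948
    O=O: 3 × 481 = 1443
    Σ(broken) = 5515 kJ
  Bonds formed (products):
    C=O: 4 × 768 = 3072
    O-H: 8 × 474 = 3792
    Σ(formed) = 6864 kJ
  ΔH_2 = 5515 − 6864 = −1349 kJ
ΔH_1 − ΔH_2 = +878 kJ, so reaction 2 has the more negative ΔH; |ΔH_1 − ΔH_2| = 878 kJ.

Reaction 2, by 878 kJ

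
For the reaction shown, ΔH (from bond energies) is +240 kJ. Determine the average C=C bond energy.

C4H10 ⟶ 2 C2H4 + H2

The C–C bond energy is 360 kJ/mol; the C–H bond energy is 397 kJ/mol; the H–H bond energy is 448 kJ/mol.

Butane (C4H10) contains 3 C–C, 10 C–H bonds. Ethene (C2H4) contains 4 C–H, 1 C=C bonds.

D(C=C) ≈ 593 kJ/mol

Let D be the C=C bond energy.
Σ(broken) = 3×360 + 10×397 = 5050
Σ(formed) = 8×397 + 2×D + 1×448 = 3624 + 2D
ΔH = Σ(broken) − Σ(formed) = (5050) − (3624 + 2D) = +1426 − 2D
Setting this equal to +240 kJ gives 2D = 1186, so D = 593 kJ/mol.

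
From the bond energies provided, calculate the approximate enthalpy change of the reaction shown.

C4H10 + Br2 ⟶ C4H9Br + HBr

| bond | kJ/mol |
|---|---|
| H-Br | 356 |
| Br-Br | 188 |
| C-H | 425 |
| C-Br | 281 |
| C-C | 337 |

ΔH ≈ −24 kJ

Bonds broken (reactants):
  Br-Br: 1 × 188 = 188
  C-C: 3 × 337 = 1011
  C-H: 10 × 425 = 4250
  Σ(broken) = 5449 kJ
Bonds formed (products):
  C-Br: 1 × 281 = 281
  C-C: 3 × 337 = 1011
  C-H: 9 × 425 = 3825
  H-Br: 1 × 356 = 356
  Σ(formed) = 5473 kJ
ΔH = Σ(broken) − Σ(formed) = 5449 − 5473 = −24 kJ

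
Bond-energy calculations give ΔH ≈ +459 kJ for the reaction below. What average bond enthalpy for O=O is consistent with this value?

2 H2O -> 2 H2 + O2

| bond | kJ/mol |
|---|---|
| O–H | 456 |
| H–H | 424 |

D(O=O) ≈ 517 kJ/mol

Let D be the O=O bond energy.
Σ(broken) = 4×456 = 1824
Σ(formed) = 2×424 + 1×D = 848 + D
ΔH = Σ(broken) − Σ(formed) = (1824) − (848 + D) = +976 − D
Setting this equal to +459 kJ gives D = 517 kJ/mol.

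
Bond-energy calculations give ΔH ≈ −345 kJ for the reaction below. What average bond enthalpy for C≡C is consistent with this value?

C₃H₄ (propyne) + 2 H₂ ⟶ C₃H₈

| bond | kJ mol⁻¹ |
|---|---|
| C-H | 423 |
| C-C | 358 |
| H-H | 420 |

Let D be the C≡C bond energy.
Σ(broken) = 1×D + 1×358 + 4×423 + 2×420 = 2890 + D
Σ(formed) = 2×358 + 8×423 = 4100
ΔH = Σ(broken) − Σ(formed) = (2890 + D) − (4100) = −1210 + D
Setting this equal to −345 kJ gives D = 865 kJ/mol.

D(C≡C) ≈ 865 kJ/mol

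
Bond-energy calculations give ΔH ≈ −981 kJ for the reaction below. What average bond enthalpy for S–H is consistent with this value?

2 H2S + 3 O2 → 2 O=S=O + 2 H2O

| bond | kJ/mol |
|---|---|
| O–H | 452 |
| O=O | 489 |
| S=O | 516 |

D(S–H) ≈ 356 kJ/mol

Let D be the S–H bond energy.
Σ(broken) = 3×489 + 4×D = 1467 + 4D
Σ(formed) = 4×452 + 4×516 = 3872
ΔH = Σ(broken) − Σ(formed) = (1467 + 4D) − (3872) = −2405 + 4D
Setting this equal to −981 kJ gives 4D = 1424, so D = 356 kJ/mol.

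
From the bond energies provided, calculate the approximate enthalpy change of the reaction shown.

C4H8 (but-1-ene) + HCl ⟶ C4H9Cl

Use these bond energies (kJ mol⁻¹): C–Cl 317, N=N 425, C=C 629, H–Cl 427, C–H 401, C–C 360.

Bonds broken (reactants):
  C–C: 2 × 360 = 720
  C–H: 8 × 401 = 3208
  C=C: 1 × 629 = 629
  H–Cl: 1 × 427 = 427
  Σ(broken) = 4984 kJ
Bonds formed (products):
  C–C: 3 × 360 = 1080
  C–Cl: 1 × 317 = 317
  C–H: 9 × 401 = 3609
  Σ(formed) = 5006 kJ
ΔH = Σ(broken) − Σ(formed) = 4984 − 5006 = −22 kJ

ΔH ≈ −22 kJ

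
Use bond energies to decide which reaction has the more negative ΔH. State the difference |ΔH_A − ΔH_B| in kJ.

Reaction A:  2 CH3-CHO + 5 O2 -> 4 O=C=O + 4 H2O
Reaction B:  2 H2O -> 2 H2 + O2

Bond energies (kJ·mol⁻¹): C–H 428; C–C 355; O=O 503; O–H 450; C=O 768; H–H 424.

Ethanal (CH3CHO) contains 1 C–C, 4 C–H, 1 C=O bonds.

Reaction A:
  Bonds broken (reactants):
    C–C: 2 × 355 = 710
    C–H: 8 × 428 = 3424
    C=O: 2 × 768 = 1536
    O=O: 5 × 503 = 2515
    Σ(broken) = 8185 kJ
  Bonds formed (products):
    C=O: 8 × 768 = 6144
    O–H: 8 × 450 = 3600
    Σ(formed) = 9744 kJ
  ΔH_A = 8185 − 9744 = −1559 kJ
Reaction B:
  Bonds broken (reactants):
    O–H: 4 × 450 = 1800
    Σ(broken) = 1800 kJ
  Bonds formed (products):
    H–H: 2 × 424 = 848
    O=O: 1 × 503 = 503
    Σ(formed) = 1351 kJ
  ΔH_B = 1800 − 1351 = +449 kJ
ΔH_A − ΔH_B = −2008 kJ, so reaction A has the more negative ΔH; |ΔH_A − ΔH_B| = 2008 kJ.

Reaction A, by 2008 kJ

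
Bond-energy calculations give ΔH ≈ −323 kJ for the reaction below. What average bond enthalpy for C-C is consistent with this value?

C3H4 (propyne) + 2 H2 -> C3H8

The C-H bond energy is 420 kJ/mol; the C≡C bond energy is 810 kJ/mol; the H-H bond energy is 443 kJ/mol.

D(C-C) ≈ 339 kJ/mol

Let D be the C-C bond energy.
Σ(broken) = 1×810 + 1×D + 4×420 + 2×443 = 3376 + D
Σ(formed) = 2×D + 8×420 = 3360 + 2D
ΔH = Σ(broken) − Σ(formed) = (3376 + D) − (3360 + 2D) = +16 − D
Setting this equal to −323 kJ gives D = 339 kJ/mol.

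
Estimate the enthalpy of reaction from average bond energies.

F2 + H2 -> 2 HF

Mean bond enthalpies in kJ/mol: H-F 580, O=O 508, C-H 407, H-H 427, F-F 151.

Bonds broken (reactants):
  F-F: 1 × 151 = 151
  H-H: 1 × 427 = 427
  Σ(broken) = 578 kJ
Bonds formed (products):
  H-F: 2 × 580 = 1160
  Σ(formed) = 1160 kJ
ΔH = Σ(broken) − Σ(formed) = 578 − 1160 = −582 kJ

ΔH ≈ −582 kJ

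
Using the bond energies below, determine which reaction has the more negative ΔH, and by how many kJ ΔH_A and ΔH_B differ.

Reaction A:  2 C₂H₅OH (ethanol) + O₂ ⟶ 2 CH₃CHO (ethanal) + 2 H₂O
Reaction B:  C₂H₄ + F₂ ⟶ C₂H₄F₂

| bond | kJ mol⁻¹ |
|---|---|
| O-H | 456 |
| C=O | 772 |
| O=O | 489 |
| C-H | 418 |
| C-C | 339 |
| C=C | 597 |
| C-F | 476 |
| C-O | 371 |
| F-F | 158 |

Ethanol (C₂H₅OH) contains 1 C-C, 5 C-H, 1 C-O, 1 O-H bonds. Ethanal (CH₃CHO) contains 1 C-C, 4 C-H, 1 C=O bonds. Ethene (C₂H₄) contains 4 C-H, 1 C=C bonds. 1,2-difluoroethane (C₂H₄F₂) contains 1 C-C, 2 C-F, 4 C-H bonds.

Reaction B, by 147 kJ

Reaction A:
  Bonds broken (reactants):
    C-C: 2 × 339 = 678
    C-H: 10 × 418 = 4180
    C-O: 2 × 371 = 742
    O-H: 2 × 456 = 912
    O=O: 1 × 489 = 489
    Σ(broken) = 7001 kJ
  Bonds formed (products):
    C-C: 2 × 339 = 678
    C-H: 8 × 418 = 3344
    C=O: 2 × 772 = 1544
    O-H: 4 × 456 = 1824
    Σ(formed) = 7390 kJ
  ΔH_A = 7001 − 7390 = −389 kJ
Reaction B:
  Bonds broken (reactants):
    C-H: 4 × 418 = 1672
    C=C: 1 × 597 = 597
    F-F: 1 × 158 = 158
    Σ(broken) = 2427 kJ
  Bonds formed (products):
    C-C: 1 × 339 = 339
    C-F: 2 × 476 = 952
    C-H: 4 × 418 = 1672
    Σ(formed) = 2963 kJ
  ΔH_B = 2427 − 2963 = −536 kJ
ΔH_A − ΔH_B = +147 kJ, so reaction B has the more negative ΔH; |ΔH_A − ΔH_B| = 147 kJ.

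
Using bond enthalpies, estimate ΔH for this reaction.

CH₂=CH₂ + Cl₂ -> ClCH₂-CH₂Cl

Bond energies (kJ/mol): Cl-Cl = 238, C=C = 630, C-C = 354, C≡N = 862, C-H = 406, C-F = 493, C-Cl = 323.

ΔH ≈ −132 kJ

Bonds broken (reactants):
  C-H: 4 × 406 = 1624
  C=C: 1 × 630 = 630
  Cl-Cl: 1 × 238 = 238
  Σ(broken) = 2492 kJ
Bonds formed (products):
  C-C: 1 × 354 = 354
  C-Cl: 2 × 323 = 646
  C-H: 4 × 406 = 1624
  Σ(formed) = 2624 kJ
ΔH = Σ(broken) − Σ(formed) = 2492 − 2624 = −132 kJ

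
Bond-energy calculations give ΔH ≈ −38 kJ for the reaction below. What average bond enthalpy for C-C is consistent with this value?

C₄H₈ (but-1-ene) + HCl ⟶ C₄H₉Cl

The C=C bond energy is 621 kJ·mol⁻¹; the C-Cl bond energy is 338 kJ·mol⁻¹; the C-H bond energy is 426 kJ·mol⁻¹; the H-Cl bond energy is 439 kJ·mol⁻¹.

D(C-C) ≈ 334 kJ/mol

Let D be the C-C bond energy.
Σ(broken) = 2×D + 8×426 + 1×621 + 1×439 = 4468 + 2D
Σ(formed) = 3×D + 1×338 + 9×426 = 4172 + 3D
ΔH = Σ(broken) − Σ(formed) = (4468 + 2D) − (4172 + 3D) = +296 − D
Setting this equal to −38 kJ gives D = 334 kJ/mol.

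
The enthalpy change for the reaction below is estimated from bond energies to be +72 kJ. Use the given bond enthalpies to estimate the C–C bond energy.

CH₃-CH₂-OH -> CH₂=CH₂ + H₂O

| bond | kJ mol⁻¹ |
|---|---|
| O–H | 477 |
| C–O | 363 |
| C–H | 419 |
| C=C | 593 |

Let D be the C–C bond energy.
Σ(broken) = 1×D + 5×419 + 1×363 + 1×477 = 2935 + D
Σ(formed) = 4×419 + 1×593 + 2×477 = 3223
ΔH = Σ(broken) − Σ(formed) = (2935 + D) − (3223) = −288 + D
Setting this equal to +72 kJ gives D = 360 kJ/mol.

D(C–C) ≈ 360 kJ/mol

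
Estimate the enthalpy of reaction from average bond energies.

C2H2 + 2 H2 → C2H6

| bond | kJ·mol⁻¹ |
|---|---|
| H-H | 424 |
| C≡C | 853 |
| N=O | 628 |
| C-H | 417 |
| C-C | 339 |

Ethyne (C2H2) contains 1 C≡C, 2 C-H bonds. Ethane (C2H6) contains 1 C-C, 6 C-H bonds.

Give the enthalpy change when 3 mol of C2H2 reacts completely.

ΔH = −918 kJ

Bonds broken (reactants):
  C≡C: 1 × 853 = 853
  C-H: 2 × 417 = 834
  H-H: 2 × 424 = 848
  Σ(broken) = 2535 kJ
Bonds formed (products):
  C-C: 1 × 339 = 339
  C-H: 6 × 417 = 2502
  Σ(formed) = 2841 kJ
ΔH = Σ(broken) − Σ(formed) = 2535 − 2841 = −306 kJ
For 3× the reaction as written: 3 × (−306) = −918 kJ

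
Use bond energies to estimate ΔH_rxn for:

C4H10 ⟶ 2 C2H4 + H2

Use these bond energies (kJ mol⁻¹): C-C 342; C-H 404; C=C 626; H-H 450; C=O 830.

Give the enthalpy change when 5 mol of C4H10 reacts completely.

Bonds broken (reactants):
  C-C: 3 × 342 = 1026
  C-H: 10 × 404 = 4040
  Σ(broken) = 5066 kJ
Bonds formed (products):
  C-H: 8 × 404 = 3232
  C=C: 2 × 626 = 1252
  H-H: 1 × 450 = 450
  Σ(formed) = 4934 kJ
ΔH = Σ(broken) − Σ(formed) = 5066 − 4934 = +132 kJ
For 5× the reaction as written: 5 × (+132) = +660 kJ

ΔH = +660 kJ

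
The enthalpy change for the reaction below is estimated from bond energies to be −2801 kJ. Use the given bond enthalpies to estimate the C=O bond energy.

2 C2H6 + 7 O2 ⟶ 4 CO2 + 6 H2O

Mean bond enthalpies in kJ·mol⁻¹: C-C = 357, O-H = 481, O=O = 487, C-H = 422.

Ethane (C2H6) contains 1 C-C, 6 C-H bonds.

Let D be the C=O bond energy.
Σ(broken) = 2×357 + 12×422 + 7×487 = 9187
Σ(formed) = 8×D + 12×481 = 5772 + 8D
ΔH = Σ(broken) − Σ(formed) = (9187) − (5772 + 8D) = +3415 − 8D
Setting this equal to −2801 kJ gives 8D = 6216, so D = 777 kJ/mol.

D(C=O) ≈ 777 kJ/mol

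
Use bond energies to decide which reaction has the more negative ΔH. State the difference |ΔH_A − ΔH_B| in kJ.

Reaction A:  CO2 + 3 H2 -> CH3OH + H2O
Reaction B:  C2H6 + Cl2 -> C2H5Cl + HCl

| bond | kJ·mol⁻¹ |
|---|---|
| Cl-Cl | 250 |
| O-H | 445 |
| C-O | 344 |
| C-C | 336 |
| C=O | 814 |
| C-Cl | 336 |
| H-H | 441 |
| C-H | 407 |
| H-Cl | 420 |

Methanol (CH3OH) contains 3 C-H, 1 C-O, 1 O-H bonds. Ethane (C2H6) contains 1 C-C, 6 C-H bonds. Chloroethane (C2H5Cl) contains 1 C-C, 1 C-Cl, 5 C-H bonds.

Reaction B, by 150 kJ

Reaction A:
  Bonds broken (reactants):
    C=O: 2 × 814 = 1628
    H-H: 3 × 441 = 1323
    Σ(broken) = 2951 kJ
  Bonds formed (products):
    C-H: 3 × 407 = 1221
    C-O: 1 × 344 = 344
    O-H: 3 × 445 = 1335
    Σ(formed) = 2900 kJ
  ΔH_A = 2951 − 2900 = +51 kJ
Reaction B:
  Bonds broken (reactants):
    C-C: 1 × 336 = 336
    C-H: 6 × 407 = 2442
    Cl-Cl: 1 × 250 = 250
    Σ(broken) = 3028 kJ
  Bonds formed (products):
    C-C: 1 × 336 = 336
    C-Cl: 1 × 336 = 336
    C-H: 5 × 407 = 2035
    H-Cl: 1 × 420 = 420
    Σ(formed) = 3127 kJ
  ΔH_B = 3028 − 3127 = −99 kJ
ΔH_A − ΔH_B = +150 kJ, so reaction B has the more negative ΔH; |ΔH_A − ΔH_B| = 150 kJ.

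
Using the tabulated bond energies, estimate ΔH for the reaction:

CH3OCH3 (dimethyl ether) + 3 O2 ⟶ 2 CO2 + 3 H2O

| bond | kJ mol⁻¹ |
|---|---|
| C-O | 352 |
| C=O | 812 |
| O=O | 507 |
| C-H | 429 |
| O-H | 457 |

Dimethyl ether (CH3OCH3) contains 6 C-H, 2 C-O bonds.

Bonds broken (reactants):
  C-H: 6 × 429 = 2574
  C-O: 2 × 352 = 704
  O=O: 3 × 507 = 1521
  Σ(broken) = 4799 kJ
Bonds formed (products):
  C=O: 4 × 812 = 3248
  O-H: 6 × 457 = 2742
  Σ(formed) = 5990 kJ
ΔH = Σ(broken) − Σ(formed) = 4799 − 5990 = −1191 kJ

ΔH ≈ −1191 kJ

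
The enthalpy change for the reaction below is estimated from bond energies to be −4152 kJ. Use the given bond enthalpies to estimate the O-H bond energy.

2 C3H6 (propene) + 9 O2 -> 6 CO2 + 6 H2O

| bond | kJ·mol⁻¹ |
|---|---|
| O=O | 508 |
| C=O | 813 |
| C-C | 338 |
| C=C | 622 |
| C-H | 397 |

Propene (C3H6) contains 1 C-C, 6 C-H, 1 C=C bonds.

D(O-H) ≈ 471 kJ/mol

Let D be the O-H bond energy.
Σ(broken) = 2×338 + 12×397 + 2×622 + 9×508 = 11256
Σ(formed) = 12×813 + 12×D = 9756 + 12D
ΔH = Σ(broken) − Σ(formed) = (11256) − (9756 + 12D) = +1500 − 12D
Setting this equal to −4152 kJ gives 12D = 5652, so D = 471 kJ/mol.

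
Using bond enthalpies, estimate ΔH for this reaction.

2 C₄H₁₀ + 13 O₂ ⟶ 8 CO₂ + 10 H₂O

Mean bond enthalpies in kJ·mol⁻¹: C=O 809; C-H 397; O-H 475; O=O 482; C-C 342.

Bonds broken (reactants):
  C-C: 6 × 342 = 2052
  C-H: 20 × 397 = 7940
  O=O: 13 × 482 = 6266
  Σ(broken) = 16258 kJ
Bonds formed (products):
  C=O: 16 × 809 = 12944
  O-H: 20 × 475 = 9500
  Σ(formed) = 22444 kJ
ΔH = Σ(broken) − Σ(formed) = 16258 − 22444 = −6186 kJ

ΔH ≈ −6186 kJ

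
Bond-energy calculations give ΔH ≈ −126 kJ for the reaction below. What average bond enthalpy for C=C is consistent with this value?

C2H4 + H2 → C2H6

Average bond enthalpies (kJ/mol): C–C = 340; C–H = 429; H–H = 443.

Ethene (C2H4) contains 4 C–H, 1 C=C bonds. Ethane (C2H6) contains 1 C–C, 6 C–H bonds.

Let D be the C=C bond energy.
Σ(broken) = 4×429 + 1×D + 1×443 = 2159 + D
Σ(formed) = 1×340 + 6×429 = 2914
ΔH = Σ(broken) − Σ(formed) = (2159 + D) − (2914) = −755 + D
Setting this equal to −126 kJ gives D = 629 kJ/mol.

D(C=C) ≈ 629 kJ/mol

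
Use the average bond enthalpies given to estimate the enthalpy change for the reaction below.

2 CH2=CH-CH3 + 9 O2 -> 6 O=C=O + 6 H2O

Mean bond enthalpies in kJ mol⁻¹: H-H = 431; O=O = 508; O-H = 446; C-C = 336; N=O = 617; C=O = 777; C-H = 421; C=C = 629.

ΔH ≈ −3122 kJ

Bonds broken (reactants):
  C-C: 2 × 336 = 672
  C-H: 12 × 421 = 5052
  C=C: 2 × 629 = 1258
  O=O: 9 × 508 = 4572
  Σ(broken) = 11554 kJ
Bonds formed (products):
  C=O: 12 × 777 = 9324
  O-H: 12 × 446 = 5352
  Σ(formed) = 14676 kJ
ΔH = Σ(broken) − Σ(formed) = 11554 − 14676 = −3122 kJ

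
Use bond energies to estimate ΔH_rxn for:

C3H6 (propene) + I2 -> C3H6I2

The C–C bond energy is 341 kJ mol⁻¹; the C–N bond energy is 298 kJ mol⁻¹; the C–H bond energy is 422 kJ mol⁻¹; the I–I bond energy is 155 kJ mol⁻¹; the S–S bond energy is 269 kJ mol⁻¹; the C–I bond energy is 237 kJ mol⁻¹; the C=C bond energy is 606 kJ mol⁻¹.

ΔH ≈ −54 kJ

Bonds broken (reactants):
  C–C: 1 × 341 = 341
  C–H: 6 × 422 = 2532
  C=C: 1 × 606 = 606
  I–I: 1 × 155 = 155
  Σ(broken) = 3634 kJ
Bonds formed (products):
  C–C: 2 × 341 = 682
  C–H: 6 × 422 = 2532
  C–I: 2 × 237 = 474
  Σ(formed) = 3688 kJ
ΔH = Σ(broken) − Σ(formed) = 3634 − 3688 = −54 kJ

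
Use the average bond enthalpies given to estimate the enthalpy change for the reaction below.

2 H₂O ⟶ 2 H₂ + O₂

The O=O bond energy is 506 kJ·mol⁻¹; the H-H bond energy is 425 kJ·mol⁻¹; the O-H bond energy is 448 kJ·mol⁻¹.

ΔH ≈ +436 kJ

Bonds broken (reactants):
  O-H: 4 × 448 = 1792
  Σ(broken) = 1792 kJ
Bonds formed (products):
  H-H: 2 × 425 = 850
  O=O: 1 × 506 = 506
  Σ(formed) = 1356 kJ
ΔH = Σ(broken) − Σ(formed) = 1792 − 1356 = +436 kJ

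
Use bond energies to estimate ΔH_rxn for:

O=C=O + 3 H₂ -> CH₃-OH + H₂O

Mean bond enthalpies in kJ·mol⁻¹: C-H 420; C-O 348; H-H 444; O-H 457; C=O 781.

ΔH ≈ −85 kJ

Bonds broken (reactants):
  C=O: 2 × 781 = 1562
  H-H: 3 × 444 = 1332
  Σ(broken) = 2894 kJ
Bonds formed (products):
  C-H: 3 × 420 = 1260
  C-O: 1 × 348 = 348
  O-H: 3 × 457 = 1371
  Σ(formed) = 2979 kJ
ΔH = Σ(broken) − Σ(formed) = 2894 − 2979 = −85 kJ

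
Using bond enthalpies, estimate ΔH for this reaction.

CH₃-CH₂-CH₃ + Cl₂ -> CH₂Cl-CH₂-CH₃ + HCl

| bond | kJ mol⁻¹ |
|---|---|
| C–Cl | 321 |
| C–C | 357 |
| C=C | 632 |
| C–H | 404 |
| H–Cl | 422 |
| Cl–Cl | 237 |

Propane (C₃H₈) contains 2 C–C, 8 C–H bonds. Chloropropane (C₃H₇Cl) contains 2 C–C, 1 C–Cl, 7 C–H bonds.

ΔH ≈ −102 kJ

Bonds broken (reactants):
  C–C: 2 × 357 = 714
  C–H: 8 × 404 = 3232
  Cl–Cl: 1 × 237 = 237
  Σ(broken) = 4183 kJ
Bonds formed (products):
  C–C: 2 × 357 = 714
  C–Cl: 1 × 321 = 321
  C–H: 7 × 404 = 2828
  H–Cl: 1 × 422 = 422
  Σ(formed) = 4285 kJ
ΔH = Σ(broken) − Σ(formed) = 4183 − 4285 = −102 kJ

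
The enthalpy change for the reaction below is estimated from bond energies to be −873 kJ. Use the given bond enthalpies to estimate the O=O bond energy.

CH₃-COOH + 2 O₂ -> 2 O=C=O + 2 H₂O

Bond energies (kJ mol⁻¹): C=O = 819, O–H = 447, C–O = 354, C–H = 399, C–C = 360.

Let D be the O=O bond energy.
Σ(broken) = 1×360 + 3×399 + 1×354 + 1×819 + 1×447 + 2×D = 3177 + 2D
Σ(formed) = 4×819 + 4×447 = 5064
ΔH = Σ(broken) − Σ(formed) = (3177 + 2D) − (5064) = −1887 + 2D
Setting this equal to −873 kJ gives 2D = 1014, so D = 507 kJ/mol.

D(O=O) ≈ 507 kJ/mol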